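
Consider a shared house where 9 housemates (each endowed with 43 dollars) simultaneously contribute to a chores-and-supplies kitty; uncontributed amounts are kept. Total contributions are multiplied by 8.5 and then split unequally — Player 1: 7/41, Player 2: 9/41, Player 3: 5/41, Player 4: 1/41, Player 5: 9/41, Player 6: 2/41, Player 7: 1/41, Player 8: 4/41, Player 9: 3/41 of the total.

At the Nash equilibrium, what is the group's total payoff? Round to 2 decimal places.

1677.00 dollars

A player with share s gets back 8.5·s per unit contributed, so full contribution is dominant for anyone with s > 1/8.5 = 0.1176 and zero contribution is dominant for anyone below.
Player 1, Player 2, Player 3 and Player 5 are above the threshold, contributing 43 each; the remaining 5 contribute 0. Total contributed: 172.
The chores-and-supplies kitty pays out 8.5 × 172 = 1462.00 in total (split across the unequal shares, but the aggregate is all that matters for the group sum).
The 5 free-riders keep 43 each, adding 215. Group total = 215 + 1462.00 = 1677.00.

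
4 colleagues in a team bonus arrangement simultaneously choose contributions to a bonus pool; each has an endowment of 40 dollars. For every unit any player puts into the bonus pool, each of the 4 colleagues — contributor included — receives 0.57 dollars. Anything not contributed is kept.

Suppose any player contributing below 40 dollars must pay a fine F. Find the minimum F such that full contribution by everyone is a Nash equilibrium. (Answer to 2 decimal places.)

Given the others contribute fully, the best deviation is to contribute 0 (any partial contribution still incurs the fine and gives up units whose private return 0.57 is below 1).
Deviating from 40 to 0 saves 40 dollars but forfeits the deviator's share of the drop in the bonus pool: 0.57 × 40 = 22.80.
So the deviation gain is 40 − 22.80 = 17.20, and the fine must be at least 17.20 dollars to wipe it out.

17.20 dollars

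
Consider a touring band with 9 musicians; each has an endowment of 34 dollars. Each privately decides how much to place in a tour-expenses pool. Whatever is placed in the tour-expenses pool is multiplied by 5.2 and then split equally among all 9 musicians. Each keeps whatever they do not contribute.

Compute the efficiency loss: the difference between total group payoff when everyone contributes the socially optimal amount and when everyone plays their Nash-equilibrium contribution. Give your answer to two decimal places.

Each contributed unit returns 5.2/9 = 0.5778 to its contributor — below 1 — so contributing 0 is dominant for every player. At the Nash equilibrium everyone keeps their 34, and the group total is 9 × 34 = 306.
Each contributed unit returns 5.200 to the group as a whole (0.5778 to each of 9 players), which exceeds 1, so the social optimum is full contribution: group total = 5.200 × 306 = 1591.20.
Efficiency loss = 1591.20 − 306 = 1285.20.

1285.20 dollars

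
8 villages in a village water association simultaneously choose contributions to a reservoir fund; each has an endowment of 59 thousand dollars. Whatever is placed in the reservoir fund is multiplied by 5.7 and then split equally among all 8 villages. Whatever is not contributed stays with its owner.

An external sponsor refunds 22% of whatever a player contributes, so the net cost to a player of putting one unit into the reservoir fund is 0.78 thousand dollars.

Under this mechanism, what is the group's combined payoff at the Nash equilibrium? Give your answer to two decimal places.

472.00 thousand dollars

With the mechanism, a contributed unit returns (5.7/8) / 0.78 = 0.9135 per unit of net cost — still below 1 — so contributing 0 remains dominant for every player.
Everyone keeps their endowment and the group total is 8 × 59 = 472.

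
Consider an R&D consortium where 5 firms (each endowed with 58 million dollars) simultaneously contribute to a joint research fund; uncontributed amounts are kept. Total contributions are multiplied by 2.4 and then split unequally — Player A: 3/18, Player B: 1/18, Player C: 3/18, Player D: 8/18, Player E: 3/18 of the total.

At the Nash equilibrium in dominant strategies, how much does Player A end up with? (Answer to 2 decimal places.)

81.20 million dollars

Each unit j contributes comes back to j as 2.4 × (j's share), so j prefers to contribute only if that share exceeds 1/2.4 = 0.4167; otherwise keeping the unit dominates.
Only Player D (8/18) clears that bar, contributing 58; the remaining 4 contribute 0. Total contributed: 58.
Player A keeps 58 and receives 2.4 × 58 × 3/18 = 23.20 from the joint research fund, for a payoff of 81.20.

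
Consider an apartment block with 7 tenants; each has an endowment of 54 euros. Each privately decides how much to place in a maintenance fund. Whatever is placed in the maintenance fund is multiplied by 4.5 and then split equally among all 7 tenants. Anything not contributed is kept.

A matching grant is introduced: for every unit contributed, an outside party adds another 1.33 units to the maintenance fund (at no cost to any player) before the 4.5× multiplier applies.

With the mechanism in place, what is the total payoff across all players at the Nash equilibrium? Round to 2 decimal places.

With the mechanism, a contributed unit returns 4.5 × 2.33 / 7 = 1.4979 per unit of net cost to the contributor — now above 1 — so contributing fully is weakly dominant for every player.
So the Nash equilibrium is full contribution by all 7; the group earns 4.5 × 2.33 × 378 = 3963.33.

3963.33 euros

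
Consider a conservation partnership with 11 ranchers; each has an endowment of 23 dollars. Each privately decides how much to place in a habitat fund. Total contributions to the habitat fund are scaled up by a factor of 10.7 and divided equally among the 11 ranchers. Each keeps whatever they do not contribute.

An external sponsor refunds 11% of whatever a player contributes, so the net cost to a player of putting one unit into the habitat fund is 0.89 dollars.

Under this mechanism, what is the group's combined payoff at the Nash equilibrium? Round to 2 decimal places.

2734.93 dollars

The effective private return per unit is now (10.7/11) / 0.89 = 1.0930 > 1, so every player's dominant strategy flips to full contribution.
At the Nash equilibrium everyone contributes 23. Group total payoff = 11 × (23 × 0.11 + 10.7 × 23) = 2734.93.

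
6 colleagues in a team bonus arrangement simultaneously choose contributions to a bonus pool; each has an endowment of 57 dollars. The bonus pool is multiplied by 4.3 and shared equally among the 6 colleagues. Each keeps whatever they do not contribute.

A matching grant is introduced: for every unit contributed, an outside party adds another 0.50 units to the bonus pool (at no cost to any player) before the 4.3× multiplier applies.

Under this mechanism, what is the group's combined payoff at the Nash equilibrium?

2205.90 dollars

Under the mechanism each unit contributed yields 4.3 × 1.50 / 6 = 1.0750 back to its contributor per unit of net cost, which exceeds 1, making full contribution the dominant choice for everyone.
At the Nash equilibrium everyone contributes 57. Group total payoff = 4.3 × 1.50 × 342 = 2205.90.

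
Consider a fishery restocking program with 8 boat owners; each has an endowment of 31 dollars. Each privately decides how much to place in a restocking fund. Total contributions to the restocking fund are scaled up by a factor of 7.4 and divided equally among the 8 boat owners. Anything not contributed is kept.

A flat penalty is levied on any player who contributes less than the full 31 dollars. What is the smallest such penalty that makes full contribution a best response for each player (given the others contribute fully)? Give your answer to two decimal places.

2.33 dollars

Given the others contribute fully, the best deviation is to contribute 0 (any partial contribution still incurs the fine and gives up units whose private return 0.9250 is below 1).
Deviating from 31 to 0 saves 31 dollars but forfeits the deviator's share of the drop in the restocking fund: 7.4/8 × 31 = 28.67.
So the deviation gain is 31 − 28.67 = 2.33, and the fine must be at least 2.33 dollars to wipe it out.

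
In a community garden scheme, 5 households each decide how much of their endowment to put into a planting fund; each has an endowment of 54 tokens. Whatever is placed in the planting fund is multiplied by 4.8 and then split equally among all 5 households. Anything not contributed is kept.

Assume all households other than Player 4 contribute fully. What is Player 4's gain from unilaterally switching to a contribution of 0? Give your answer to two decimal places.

Switching from a contribution of 54 to 0 lets Player 4 keep an extra 54 tokens, but lowers the planting fund by 54, which costs Player 4 their own share of that drop: 4.8/5 × 54 = 51.84.
Net gain = 54 − 51.84 = 2.16. The private return per contributed unit (0.9600) is below 1, so free-riding is indeed the best response regardless of what the others do.

2.16 tokens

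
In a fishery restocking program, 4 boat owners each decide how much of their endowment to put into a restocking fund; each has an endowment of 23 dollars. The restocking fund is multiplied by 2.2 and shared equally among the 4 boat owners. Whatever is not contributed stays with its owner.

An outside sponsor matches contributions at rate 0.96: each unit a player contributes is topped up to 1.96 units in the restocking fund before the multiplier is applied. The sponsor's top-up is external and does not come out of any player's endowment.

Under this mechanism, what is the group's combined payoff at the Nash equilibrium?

With the mechanism, a contributed unit returns 2.2 × 1.96 / 4 = 1.0780 per unit of net cost to the contributor — now above 1 — so contributing fully is weakly dominant for every player.
At the Nash equilibrium everyone contributes 23. Group total payoff = 2.2 × 1.96 × 92 = 396.70.

396.70 dollars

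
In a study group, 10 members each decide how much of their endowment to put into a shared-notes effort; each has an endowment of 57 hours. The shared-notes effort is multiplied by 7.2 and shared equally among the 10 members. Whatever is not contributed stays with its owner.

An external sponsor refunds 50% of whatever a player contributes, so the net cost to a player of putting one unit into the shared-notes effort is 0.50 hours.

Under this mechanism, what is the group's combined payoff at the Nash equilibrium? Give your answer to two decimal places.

4389.00 hours

The effective private return per unit is now (7.2/10) / 0.50 = 1.4400 > 1, so every player's dominant strategy flips to full contribution.
At the Nash equilibrium everyone contributes 57. Group total payoff = 10 × (57 × 0.50 + 7.2 × 57) = 4389.00.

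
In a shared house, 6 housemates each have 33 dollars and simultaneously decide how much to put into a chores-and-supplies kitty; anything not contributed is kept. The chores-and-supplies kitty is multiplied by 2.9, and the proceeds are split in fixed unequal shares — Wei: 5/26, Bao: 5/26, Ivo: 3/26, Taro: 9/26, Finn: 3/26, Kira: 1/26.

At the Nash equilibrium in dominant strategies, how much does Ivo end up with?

44.04 dollars

A player with share s gets back 2.9·s per unit contributed, so full contribution is dominant for anyone with s > 1/2.9 = 0.3448 and zero contribution is dominant for anyone below.
Only Taro (9/26) clears that bar, contributing 33; the remaining 5 contribute 0. Total contributed: 33.
Ivo keeps 33 and receives 2.9 × 33 × 3/26 = 11.04 from the chores-and-supplies kitty, for a payoff of 44.04.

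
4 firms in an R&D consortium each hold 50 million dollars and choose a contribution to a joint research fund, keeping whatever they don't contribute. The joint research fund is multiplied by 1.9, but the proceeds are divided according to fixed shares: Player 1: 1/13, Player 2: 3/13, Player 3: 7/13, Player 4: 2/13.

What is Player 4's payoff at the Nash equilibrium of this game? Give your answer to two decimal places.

64.62 million dollars

A player with share s gets back 1.9·s per unit contributed, so full contribution is dominant for anyone with s > 1/1.9 = 0.5263 and zero contribution is dominant for anyone below.
Only Player 3 (7/13) clears that bar, contributing 50; the remaining 3 contribute 0. Total contributed: 50.
Player 4 keeps 50 and receives 1.9 × 50 × 2/13 = 14.62 from the joint research fund, for a payoff of 64.62.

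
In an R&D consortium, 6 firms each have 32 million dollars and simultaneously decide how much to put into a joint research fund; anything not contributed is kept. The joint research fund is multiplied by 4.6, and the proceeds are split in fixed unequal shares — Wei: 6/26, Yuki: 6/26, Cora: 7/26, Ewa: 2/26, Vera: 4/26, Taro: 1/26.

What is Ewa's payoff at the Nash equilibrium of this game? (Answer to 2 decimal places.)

Each unit j contributes comes back to j as 4.6 × (j's share), so j prefers to contribute only if that share exceeds 1/4.6 = 0.2174; otherwise keeping the unit dominates.
The shares above 0.2174 belong to Wei, Yuki and Cora, contributing 32 each; the remaining 3 contribute 0. Total contributed: 96.
Ewa keeps 32 and receives 4.6 × 96 × 2/26 = 33.97 from the joint research fund, for a payoff of 65.97.

65.97 million dollars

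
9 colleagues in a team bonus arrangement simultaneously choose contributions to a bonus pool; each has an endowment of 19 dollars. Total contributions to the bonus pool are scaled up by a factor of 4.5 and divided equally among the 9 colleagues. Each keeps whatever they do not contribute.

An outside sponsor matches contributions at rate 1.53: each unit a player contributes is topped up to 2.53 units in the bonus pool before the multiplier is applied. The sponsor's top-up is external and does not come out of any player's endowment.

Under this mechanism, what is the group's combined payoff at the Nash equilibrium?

With the mechanism, a contributed unit returns 4.5 × 2.53 / 9 = 1.2650 per unit of net cost to the contributor — now above 1 — so contributing fully is weakly dominant for every player.
So the Nash equilibrium is full contribution by all 9; the group earns 4.5 × 2.53 × 171 = 1946.84.

1946.84 dollars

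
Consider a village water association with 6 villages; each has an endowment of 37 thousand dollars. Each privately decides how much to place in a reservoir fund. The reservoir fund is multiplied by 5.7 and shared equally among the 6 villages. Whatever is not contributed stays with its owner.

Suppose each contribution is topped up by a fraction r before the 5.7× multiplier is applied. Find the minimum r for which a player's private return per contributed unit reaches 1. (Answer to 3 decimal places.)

0.053

With matching at rate r, one contributed unit becomes (1 + r) in the reservoir fund and returns 5.7 × (1 + r) / 6 to the contributor.
Setting this equal to 1: 1 + r = 6/5.7 = 1.0526.
So the minimum matching rate is r = 1.0526 − 1 = 0.053.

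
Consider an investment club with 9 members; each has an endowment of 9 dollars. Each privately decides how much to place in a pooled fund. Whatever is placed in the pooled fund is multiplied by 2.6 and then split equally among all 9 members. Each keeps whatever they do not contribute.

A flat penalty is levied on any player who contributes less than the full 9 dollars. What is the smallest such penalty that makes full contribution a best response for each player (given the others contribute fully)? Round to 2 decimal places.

Given the others contribute fully, the best deviation is to contribute 0 (any partial contribution still incurs the fine and gives up units whose private return 0.2889 is below 1).
Deviating from 9 to 0 saves 9 dollars but forfeits the deviator's share of the drop in the pooled fund: 2.6/9 × 9 = 2.60.
So the deviation gain is 9 − 2.60 = 6.40, and the fine must be at least 6.40 dollars to wipe it out.

6.40 dollars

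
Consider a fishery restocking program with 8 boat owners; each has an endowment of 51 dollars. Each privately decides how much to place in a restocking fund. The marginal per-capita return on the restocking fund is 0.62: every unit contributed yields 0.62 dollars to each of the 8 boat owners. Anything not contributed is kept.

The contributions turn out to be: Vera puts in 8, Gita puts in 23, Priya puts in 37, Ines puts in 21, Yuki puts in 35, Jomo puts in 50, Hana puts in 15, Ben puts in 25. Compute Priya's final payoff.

146.68 dollars

Total contributed: 8 + 23 + 37 + 21 + 35 + 50 + 15 + 25 = 214.
Each receives 0.62 × 214 = 132.68 from the restocking fund.
Priya keeps 51 − 37 = 14, so Priya's payoff is 14 + 132.68 = 146.68.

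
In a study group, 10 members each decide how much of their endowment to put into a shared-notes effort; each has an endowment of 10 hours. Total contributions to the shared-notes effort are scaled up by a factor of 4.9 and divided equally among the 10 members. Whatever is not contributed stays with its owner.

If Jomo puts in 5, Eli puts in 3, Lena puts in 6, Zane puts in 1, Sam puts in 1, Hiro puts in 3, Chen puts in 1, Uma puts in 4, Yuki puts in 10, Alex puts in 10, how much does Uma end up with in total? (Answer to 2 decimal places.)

27.56 hours

Total contributed: 5 + 3 + 6 + 1 + 1 + 3 + 1 + 4 + 10 + 10 = 44.
Each receives 4.9 × 44 / 10 = 21.56 from the shared-notes effort.
Uma keeps 10 − 4 = 6, so Uma's payoff is 6 + 21.56 = 27.56.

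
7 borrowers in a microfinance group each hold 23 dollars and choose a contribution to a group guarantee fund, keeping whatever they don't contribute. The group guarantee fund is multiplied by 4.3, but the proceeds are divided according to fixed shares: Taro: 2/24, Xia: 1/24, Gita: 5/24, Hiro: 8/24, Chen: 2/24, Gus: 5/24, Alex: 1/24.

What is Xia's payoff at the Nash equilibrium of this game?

For player j, contributing a unit is worthwhile iff 4.3 × (j's share) ≥ 1, i.e. iff j's share is at least 0.2326.
The only share above 0.2326 is Hiro's 8/24, contributing 23; the remaining 6 contribute 0. Total contributed: 23.
Xia keeps 23 and receives 4.3 × 23 × 1/24 = 4.12 from the group guarantee fund, for a payoff of 27.12.

27.12 dollars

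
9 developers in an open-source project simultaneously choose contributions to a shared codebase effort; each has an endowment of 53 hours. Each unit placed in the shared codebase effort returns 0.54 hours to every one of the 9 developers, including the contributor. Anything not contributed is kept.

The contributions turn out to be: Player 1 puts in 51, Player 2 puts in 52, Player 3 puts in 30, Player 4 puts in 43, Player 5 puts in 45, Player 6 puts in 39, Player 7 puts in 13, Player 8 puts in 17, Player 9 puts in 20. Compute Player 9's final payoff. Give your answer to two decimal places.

200.40 hours

Total contributed: 51 + 52 + 30 + 43 + 45 + 39 + 13 + 17 + 20 = 310.
Each receives 0.54 × 310 = 167.40 from the shared codebase effort.
Player 9 keeps 53 − 20 = 33, so Player 9's payoff is 33 + 167.40 = 200.40.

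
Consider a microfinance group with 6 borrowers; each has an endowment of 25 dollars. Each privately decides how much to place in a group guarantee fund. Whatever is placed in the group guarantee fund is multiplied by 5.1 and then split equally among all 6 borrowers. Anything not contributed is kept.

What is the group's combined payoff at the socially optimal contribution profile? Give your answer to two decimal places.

Each contributed unit returns 5.100 to the group as a whole (0.8500 to each of 6 players), which exceeds 1, so the social optimum is full contribution: group total = 5.100 × 150 = 765.00.

765.00 dollars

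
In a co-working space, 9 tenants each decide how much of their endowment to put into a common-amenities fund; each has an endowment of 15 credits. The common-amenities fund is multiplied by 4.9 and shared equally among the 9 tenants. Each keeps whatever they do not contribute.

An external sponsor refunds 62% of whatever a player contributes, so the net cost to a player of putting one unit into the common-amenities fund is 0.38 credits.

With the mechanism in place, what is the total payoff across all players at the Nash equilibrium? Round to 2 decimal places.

745.20 credits

The effective private return per unit is now (4.9/9) / 0.38 = 1.4327 > 1, so every player's dominant strategy flips to full contribution.
So the Nash equilibrium is full contribution by all 9; the group earns 9 × (15 × 0.62 + 4.9 × 15) = 745.20.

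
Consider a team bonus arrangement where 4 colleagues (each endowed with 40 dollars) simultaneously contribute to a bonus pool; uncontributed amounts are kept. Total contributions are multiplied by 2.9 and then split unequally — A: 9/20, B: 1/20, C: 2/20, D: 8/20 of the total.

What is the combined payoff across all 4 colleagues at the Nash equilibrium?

Player j's private return per contributed unit is 2.9 × (j's share). Contributing is weakly dominant for j when that share is at least 1/2.9 = 0.3448, and contributing 0 is dominant otherwise.
The shares above 0.3448 belong to A and D, contributing 40 each; the remaining 2 contribute 0. Total contributed: 80.
The bonus pool pays out 2.9 × 80 = 232.00 in total (split across the unequal shares, but the aggregate is all that matters for the group sum).
The 2 free-riders keep 40 each, adding 80. Group total = 80 + 232.00 = 312.00.

312.00 dollars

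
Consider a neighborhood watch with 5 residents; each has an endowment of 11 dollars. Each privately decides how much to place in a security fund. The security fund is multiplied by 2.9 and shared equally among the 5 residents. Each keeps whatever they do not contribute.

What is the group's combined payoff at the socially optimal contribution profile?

Each contributed unit returns 2.900 to the group as a whole (0.5800 to each of 5 players), which exceeds 1, so the social optimum is full contribution: group total = 2.900 × 55 = 159.50.

159.50 dollars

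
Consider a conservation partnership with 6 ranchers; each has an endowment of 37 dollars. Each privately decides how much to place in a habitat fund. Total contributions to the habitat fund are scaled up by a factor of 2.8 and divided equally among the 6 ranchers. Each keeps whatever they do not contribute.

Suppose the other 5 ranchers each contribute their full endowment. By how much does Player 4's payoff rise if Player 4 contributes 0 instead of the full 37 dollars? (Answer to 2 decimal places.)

19.73 dollars

Switching from a contribution of 37 to 0 lets Player 4 keep an extra 37 dollars, but lowers the habitat fund by 37, which costs Player 4 their own share of that drop: 2.8/6 × 37 = 17.27.
Net gain = 37 − 17.27 = 19.73. The private return per contributed unit (0.4667) is below 1, so free-riding is indeed the best response regardless of what the others do.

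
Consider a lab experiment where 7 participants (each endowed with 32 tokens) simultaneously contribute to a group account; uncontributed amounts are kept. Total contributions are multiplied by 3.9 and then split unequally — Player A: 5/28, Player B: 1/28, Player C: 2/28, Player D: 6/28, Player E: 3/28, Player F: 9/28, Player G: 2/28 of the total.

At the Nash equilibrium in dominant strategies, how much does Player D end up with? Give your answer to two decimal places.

Each unit j contributes comes back to j as 3.9 × (j's share), so j prefers to contribute only if that share exceeds 1/3.9 = 0.2564; otherwise keeping the unit dominates.
The only share above 0.2564 is Player F's 9/28, contributing 32; the remaining 6 contribute 0. Total contributed: 32.
Player D keeps 32 and receives 3.9 × 32 × 6/28 = 26.74 from the group account, for a payoff of 58.74.

58.74 tokens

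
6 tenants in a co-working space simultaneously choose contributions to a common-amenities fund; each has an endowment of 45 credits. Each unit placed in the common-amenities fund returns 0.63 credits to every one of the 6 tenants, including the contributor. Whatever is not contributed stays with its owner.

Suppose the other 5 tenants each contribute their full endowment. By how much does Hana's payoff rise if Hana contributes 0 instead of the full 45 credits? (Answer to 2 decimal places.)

Switching from a contribution of 45 to 0 lets Hana keep an extra 45 credits, but lowers the common-amenities fund by 45, which costs Hana their own share of that drop: 0.63 × 45 = 28.35.
Net gain = 45 − 28.35 = 16.65. The private return per contributed unit (0.63) is below 1, so free-riding is indeed the best response regardless of what the others do.

16.65 credits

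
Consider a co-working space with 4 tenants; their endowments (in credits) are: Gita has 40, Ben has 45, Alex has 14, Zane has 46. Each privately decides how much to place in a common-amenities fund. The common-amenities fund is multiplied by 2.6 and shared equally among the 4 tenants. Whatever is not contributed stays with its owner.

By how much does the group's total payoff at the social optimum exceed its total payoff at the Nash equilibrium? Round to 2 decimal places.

The private return per contributed unit is 2.6/4 = 0.6500 < 1 for every player regardless of endowment, so the Nash equilibrium is zero contribution and the group total is Σ E_j = 40 + 45 + 14 + 46 = 145.
Each contributed unit returns 2.600 to the group, so the social optimum is full contribution by everyone: group total = 2.600 × 145 = 377.00.
Efficiency loss = (2.600 − 1) × 145 = 232.00.

232.00 credits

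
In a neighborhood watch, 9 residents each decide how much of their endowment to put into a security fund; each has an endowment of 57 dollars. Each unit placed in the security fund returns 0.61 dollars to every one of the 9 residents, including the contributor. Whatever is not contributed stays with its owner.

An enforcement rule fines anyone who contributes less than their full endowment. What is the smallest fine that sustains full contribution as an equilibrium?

22.23 dollars

Given the others contribute fully, the best deviation is to contribute 0 (any partial contribution still incurs the fine and gives up units whose private return 0.61 is below 1).
Deviating from 57 to 0 saves 57 dollars but forfeits the deviator's share of the drop in the security fund: 0.61 × 57 = 34.77.
So the deviation gain is 57 − 34.77 = 22.23, and the fine must be at least 22.23 dollars to wipe it out.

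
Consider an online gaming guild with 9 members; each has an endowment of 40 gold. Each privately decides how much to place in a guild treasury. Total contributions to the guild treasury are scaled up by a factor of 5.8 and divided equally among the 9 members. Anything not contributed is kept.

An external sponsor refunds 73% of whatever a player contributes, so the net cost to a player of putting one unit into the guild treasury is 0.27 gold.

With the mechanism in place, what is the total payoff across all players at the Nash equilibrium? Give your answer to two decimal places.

2350.80 gold

With the mechanism, a contributed unit returns (5.8/9) / 0.27 = 2.3868 per unit of net cost to the contributor — now above 1 — so contributing fully is weakly dominant for every player.
At the Nash equilibrium everyone contributes 40. Group total payoff = 9 × (40 × 0.73 + 5.8 × 40) = 2350.80.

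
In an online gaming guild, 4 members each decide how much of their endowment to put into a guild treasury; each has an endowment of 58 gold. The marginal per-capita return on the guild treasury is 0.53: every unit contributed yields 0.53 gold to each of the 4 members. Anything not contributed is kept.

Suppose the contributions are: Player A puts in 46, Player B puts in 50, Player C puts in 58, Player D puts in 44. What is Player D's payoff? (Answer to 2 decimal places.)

118.94 gold

Total contributed: 46 + 50 + 58 + 44 = 198.
Each receives 0.53 × 198 = 104.94 from the guild treasury.
Player D keeps 58 − 44 = 14, so Player D's payoff is 14 + 104.94 = 118.94.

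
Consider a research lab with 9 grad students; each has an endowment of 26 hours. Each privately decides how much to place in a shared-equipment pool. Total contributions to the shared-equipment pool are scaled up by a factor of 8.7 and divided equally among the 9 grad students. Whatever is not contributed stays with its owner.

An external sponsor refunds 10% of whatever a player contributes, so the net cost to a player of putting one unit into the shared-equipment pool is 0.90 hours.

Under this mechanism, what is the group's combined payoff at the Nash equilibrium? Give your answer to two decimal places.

With the mechanism, a contributed unit returns (8.7/9) / 0.90 = 1.0741 per unit of net cost to the contributor — now above 1 — so contributing fully is weakly dominant for every player.
So the Nash equilibrium is full contribution by all 9; the group earns 9 × (26 × 0.10 + 8.7 × 26) = 2059.20.

2059.20 hours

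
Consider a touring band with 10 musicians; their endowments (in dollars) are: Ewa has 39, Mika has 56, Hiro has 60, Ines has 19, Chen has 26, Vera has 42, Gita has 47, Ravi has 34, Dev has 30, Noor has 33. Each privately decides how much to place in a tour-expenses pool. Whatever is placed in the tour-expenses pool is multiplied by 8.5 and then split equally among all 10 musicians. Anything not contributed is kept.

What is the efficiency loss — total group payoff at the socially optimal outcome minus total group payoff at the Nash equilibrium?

The private return per contributed unit is 8.5/10 = 0.8500 < 1 for every player regardless of endowment, so the Nash equilibrium is zero contribution and the group total is Σ E_j = 39 + 56 + 60 + 19 + 26 + 42 + 47 + 34 + 30 + 33 = 386.
Each contributed unit returns 8.500 to the group, so the social optimum is full contribution by everyone: group total = 8.500 × 386 = 3281.00.
Efficiency loss = (8.500 − 1) × 386 = 2895.00.

2895.00 dollars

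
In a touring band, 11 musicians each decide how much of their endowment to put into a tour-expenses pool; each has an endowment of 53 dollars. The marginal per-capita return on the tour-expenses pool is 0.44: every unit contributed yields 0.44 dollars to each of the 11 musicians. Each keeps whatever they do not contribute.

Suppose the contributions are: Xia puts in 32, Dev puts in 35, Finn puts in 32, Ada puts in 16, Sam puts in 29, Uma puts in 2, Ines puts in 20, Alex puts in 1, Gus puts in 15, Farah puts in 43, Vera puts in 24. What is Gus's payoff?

147.56 dollars

Total contributed: 32 + 35 + 32 + 16 + 29 + 2 + 20 + 1 + 15 + 43 + 24 = 249.
Each receives 0.44 × 249 = 109.56 from the tour-expenses pool.
Gus keeps 53 − 15 = 38, so Gus's payoff is 38 + 109.56 = 147.56.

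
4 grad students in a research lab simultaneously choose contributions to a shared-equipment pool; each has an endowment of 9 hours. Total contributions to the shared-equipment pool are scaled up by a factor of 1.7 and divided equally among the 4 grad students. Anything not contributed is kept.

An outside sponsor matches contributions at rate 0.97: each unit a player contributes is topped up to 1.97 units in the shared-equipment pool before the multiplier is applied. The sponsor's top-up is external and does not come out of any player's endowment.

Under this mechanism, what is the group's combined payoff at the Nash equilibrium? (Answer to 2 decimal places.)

36.00 hours

With the mechanism, a contributed unit returns 1.7 × 1.97 / 4 = 0.8373 per unit of net cost — still below 1 — so contributing 0 remains dominant for every player.
At the Nash equilibrium no one contributes; group total payoff = 4 × 9 = 36.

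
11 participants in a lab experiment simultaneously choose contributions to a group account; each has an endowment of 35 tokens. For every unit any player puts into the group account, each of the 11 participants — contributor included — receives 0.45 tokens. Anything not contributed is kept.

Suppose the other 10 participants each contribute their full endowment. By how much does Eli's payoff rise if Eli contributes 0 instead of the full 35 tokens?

19.25 tokens

Switching from a contribution of 35 to 0 lets Eli keep an extra 35 tokens, but lowers the group account by 35, which costs Eli their own share of that drop: 0.45 × 35 = 15.75.
Net gain = 35 − 15.75 = 19.25. The private return per contributed unit (0.45) is below 1, so free-riding is indeed the best response regardless of what the others do.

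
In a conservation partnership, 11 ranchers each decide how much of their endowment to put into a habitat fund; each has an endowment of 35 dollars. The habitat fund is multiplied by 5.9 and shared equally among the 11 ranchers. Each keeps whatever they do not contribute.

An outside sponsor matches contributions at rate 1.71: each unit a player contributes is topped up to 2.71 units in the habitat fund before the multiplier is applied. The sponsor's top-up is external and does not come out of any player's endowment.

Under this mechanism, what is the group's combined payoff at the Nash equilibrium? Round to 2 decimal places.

Under the mechanism each unit contributed yields 5.9 × 2.71 / 11 = 1.4535 back to its contributor per unit of net cost, which exceeds 1, making full contribution the dominant choice for everyone.
So the Nash equilibrium is full contribution by all 11; the group earns 5.9 × 2.71 × 385 = 6155.77.

6155.77 dollars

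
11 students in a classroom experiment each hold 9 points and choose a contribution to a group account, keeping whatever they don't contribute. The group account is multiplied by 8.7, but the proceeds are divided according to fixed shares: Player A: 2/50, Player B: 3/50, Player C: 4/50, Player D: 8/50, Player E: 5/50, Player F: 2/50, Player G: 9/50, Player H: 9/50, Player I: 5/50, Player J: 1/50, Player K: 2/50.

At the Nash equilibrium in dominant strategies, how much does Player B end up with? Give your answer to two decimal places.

A player with share s gets back 8.7·s per unit contributed, so full contribution is dominant for anyone with s > 1/8.7 = 0.1149 and zero contribution is dominant for anyone below.
The shares above 0.1149 belong to Player D, Player G and Player H, contributing 9 each; the remaining 8 contribute 0. Total contributed: 27.
Player B keeps 9 and receives 8.7 × 27 × 3/50 = 14.09 from the group account, for a payoff of 23.09.

23.09 points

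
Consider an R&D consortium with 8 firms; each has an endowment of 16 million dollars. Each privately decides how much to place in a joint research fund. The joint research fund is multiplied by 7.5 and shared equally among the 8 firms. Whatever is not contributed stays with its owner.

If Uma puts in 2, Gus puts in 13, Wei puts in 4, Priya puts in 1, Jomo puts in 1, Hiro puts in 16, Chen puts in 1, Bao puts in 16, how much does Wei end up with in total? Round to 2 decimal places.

62.63 million dollars

Total contributed: 2 + 13 + 4 + 1 + 1 + 16 + 1 + 16 = 54.
Each receives 7.5 × 54 / 8 = 50.63 from the joint research fund.
Wei keeps 16 − 4 = 12, so Wei's payoff is 12 + 50.63 = 62.63.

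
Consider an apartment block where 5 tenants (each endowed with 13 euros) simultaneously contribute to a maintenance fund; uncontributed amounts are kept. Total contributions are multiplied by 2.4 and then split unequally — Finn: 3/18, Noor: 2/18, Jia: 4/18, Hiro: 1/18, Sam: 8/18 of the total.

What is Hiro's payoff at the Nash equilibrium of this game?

14.73 euros

Player j's private return per contributed unit is 2.4 × (j's share). Contributing is weakly dominant for j when that share is at least 1/2.4 = 0.4167, and contributing 0 is dominant otherwise.
The only share above 0.4167 is Sam's 8/18, contributing 13; the remaining 4 contribute 0. Total contributed: 13.
Hiro keeps 13 and receives 2.4 × 13 × 1/18 = 1.73 from the maintenance fund, for a payoff of 14.73.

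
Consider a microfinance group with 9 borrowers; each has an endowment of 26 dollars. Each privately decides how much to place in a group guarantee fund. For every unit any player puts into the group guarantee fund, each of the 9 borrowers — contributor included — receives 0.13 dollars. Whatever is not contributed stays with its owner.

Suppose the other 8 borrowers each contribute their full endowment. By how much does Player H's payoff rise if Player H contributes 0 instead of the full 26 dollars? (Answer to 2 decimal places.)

22.62 dollars

Switching from a contribution of 26 to 0 lets Player H keep an extra 26 dollars, but lowers the group guarantee fund by 26, which costs Player H their own share of that drop: 0.13 × 26 = 3.38.
Net gain = 26 − 3.38 = 22.62. The private return per contributed unit (0.13) is below 1, so free-riding is indeed the best response regardless of what the others do.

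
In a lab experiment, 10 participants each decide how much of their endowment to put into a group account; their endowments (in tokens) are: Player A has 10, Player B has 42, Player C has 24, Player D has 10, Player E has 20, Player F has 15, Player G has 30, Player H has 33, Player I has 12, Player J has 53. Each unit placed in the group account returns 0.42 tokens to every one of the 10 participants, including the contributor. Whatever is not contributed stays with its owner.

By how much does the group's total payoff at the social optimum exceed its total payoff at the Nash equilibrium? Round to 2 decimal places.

796.80 tokens

The private return per contributed unit is 0.42 < 1 for everyone, so the Nash equilibrium is zero contribution and the group total is Σ E_j = 10 + 42 + 24 + 10 + 20 + 15 + 30 + 33 + 12 + 53 = 249.
Each contributed unit returns 4.200 to the group, so the social optimum is full contribution by everyone: group total = 4.200 × 249 = 1045.80.
Efficiency loss = (4.200 − 1) × 249 = 796.80.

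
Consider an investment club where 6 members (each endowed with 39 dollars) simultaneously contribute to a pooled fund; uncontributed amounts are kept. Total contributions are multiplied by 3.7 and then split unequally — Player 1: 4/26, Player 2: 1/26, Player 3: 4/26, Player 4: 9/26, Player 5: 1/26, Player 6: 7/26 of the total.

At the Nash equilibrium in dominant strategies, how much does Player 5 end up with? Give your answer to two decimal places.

For player j, contributing a unit is worthwhile iff 3.7 × (j's share) ≥ 1, i.e. iff j's share is at least 0.2703.
The only share above 0.2703 is Player 4's 9/26, contributing 39; the remaining 5 contribute 0. Total contributed: 39.
Player 5 keeps 39 and receives 3.7 × 39 × 1/26 = 5.55 from the pooled fund, for a payoff of 44.55.

44.55 dollars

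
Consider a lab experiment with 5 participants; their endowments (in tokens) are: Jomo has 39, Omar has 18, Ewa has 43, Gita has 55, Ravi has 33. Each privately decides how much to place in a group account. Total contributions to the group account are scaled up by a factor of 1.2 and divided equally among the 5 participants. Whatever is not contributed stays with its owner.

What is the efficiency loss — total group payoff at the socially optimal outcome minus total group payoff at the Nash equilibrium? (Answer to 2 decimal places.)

The private return per contributed unit is 1.2/5 = 0.2400 < 1 for every player regardless of endowment, so the Nash equilibrium is zero contribution and the group total is Σ E_j = 39 + 18 + 43 + 55 + 33 = 188.
Each contributed unit returns 1.200 to the group, so the social optimum is full contribution by everyone: group total = 1.200 × 188 = 225.60.
Efficiency loss = (1.200 − 1) × 188 = 37.60.

37.60 tokens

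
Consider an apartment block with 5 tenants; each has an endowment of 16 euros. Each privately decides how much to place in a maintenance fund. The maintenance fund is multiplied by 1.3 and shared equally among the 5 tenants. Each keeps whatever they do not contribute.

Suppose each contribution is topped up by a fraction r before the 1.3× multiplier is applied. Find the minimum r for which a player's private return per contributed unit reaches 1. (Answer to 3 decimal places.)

With matching at rate r, one contributed unit becomes (1 + r) in the maintenance fund and returns 1.3 × (1 + r) / 5 to the contributor.
Setting this equal to 1: 1 + r = 5/1.3 = 3.8462.
So the minimum matching rate is r = 3.8462 − 1 = 2.846.

2.846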